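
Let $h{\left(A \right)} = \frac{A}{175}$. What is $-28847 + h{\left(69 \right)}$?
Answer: $- \frac{5048156}{175} \approx -28847.0$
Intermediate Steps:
$h{\left(A \right)} = \frac{A}{175}$ ($h{\left(A \right)} = A \frac{1}{175} = \frac{A}{175}$)
$-28847 + h{\left(69 \right)} = -28847 + \frac{1}{175} \cdot 69 = -28847 + \frac{69}{175} = - \frac{5048156}{175}$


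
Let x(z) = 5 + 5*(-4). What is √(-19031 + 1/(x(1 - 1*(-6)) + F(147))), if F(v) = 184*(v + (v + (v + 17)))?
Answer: I*√135105675350262/84257 ≈ 137.95*I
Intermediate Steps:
F(v) = 3128 + 552*v (F(v) = 184*(v + (v + (17 + v))) = 184*(v + (17 + 2*v)) = 184*(17 + 3*v) = 3128 + 552*v)
x(z) = -15 (x(z) = 5 - 20 = -15)
√(-19031 + 1/(x(1 - 1*(-6)) + F(147))) = √(-19031 + 1/(-15 + (3128 + 552*147))) = √(-19031 + 1/(-15 + (3128 + 81144))) = √(-19031 + 1/(-15 + 84272)) = √(-19031 + 1/84257) = √(-1603494966/84257) = I*√135105675350262/84257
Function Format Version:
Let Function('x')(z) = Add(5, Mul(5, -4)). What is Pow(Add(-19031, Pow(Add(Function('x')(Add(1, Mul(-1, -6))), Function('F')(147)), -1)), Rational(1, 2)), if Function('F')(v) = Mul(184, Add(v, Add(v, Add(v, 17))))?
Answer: Mul(Rational(1, 84257), I, Pow(135105675350262, Rational(1, 2))) ≈ Mul(137.95, I)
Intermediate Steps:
Function('F')(v) = Add(3128, Mul(552, v)) (Function('F')(v) = Mul(184, Add(v, Add(v, Add(17, v)))) = Mul(184, Add(v, Add(17, Mul(2, v)))) = Mul(184, Add(17, Mul(3, v))) = Add(3128, Mul(552, v)))
Function('x')(z) = -15 (Function('x')(z) = Add(5, -20) = -15)
Pow(Add(-19031, Pow(Add(Function('x')(Add(1, Mul(-1, -6))), Function('F')(147)), -1)), Rational(1, 2)) = Pow(Add(-19031, Pow(Add(-15, Add(3128, Mul(552, 147))), -1)), Rational(1, 2)) = Pow(Add(-19031, Pow(Add(-15, Add(3128, 81144)), -1)), Rational(1, 2)) = Pow(Add(-19031, Pow(Add(-15, 84272), -1)), Rational(1, 2)) = Pow(Add(-19031, Pow(84257, -1)), Rational(1, 2)) = Pow(Add(-19031, Rational(1, 84257)), Rational(1, 2)) = Pow(Rational(-1603494966, 84257), Rational(1, 2)) = Mul(Rational(1, 84257), I, Pow(135105675350262, Rational(1, 2)))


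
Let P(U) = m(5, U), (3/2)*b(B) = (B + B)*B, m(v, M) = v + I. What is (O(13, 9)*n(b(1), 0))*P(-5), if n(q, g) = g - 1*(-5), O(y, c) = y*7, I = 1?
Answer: 2730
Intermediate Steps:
m(v, M) = 1 + v (m(v, M) = v + 1 = 1 + v)
O(y, c) = 7*y
b(B) = 4*B**2/3 (b(B) = 2*((B + B)*B)/3 = 2*((2*B)*B)/3 = 2*(2*B**2)/3 = 4*B**2/3)
n(q, g) = 5 + g (n(q, g) = g + 5 = 5 + g)
P(U) = 6 (P(U) = 1 + 5 = 6)
(O(13, 9)*n(b(1), 0))*P(-5) = ((7*13)*(5 + 0))*6 = (91*5)*6 = 455*6 = 2730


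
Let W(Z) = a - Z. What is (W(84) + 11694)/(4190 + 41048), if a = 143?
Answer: 11753/45238 ≈ 0.25980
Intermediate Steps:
W(Z) = 143 - Z
(W(84) + 11694)/(4190 + 41048) = ((143 - 1*84) + 11694)/(4190 + 41048) = ((143 - 84) + 11694)/45238 = (59 + 11694)*(1/45238) = 11753*(1/45238) = 11753/45238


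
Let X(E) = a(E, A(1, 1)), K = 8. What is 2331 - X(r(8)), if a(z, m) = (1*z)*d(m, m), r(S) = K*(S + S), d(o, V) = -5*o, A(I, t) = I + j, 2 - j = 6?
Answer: 411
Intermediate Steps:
j = -4 (j = 2 - 1*6 = 2 - 6 = -4)
A(I, t) = -4 + I (A(I, t) = I - 4 = -4 + I)
r(S) = 16*S (r(S) = 8*(S + S) = 8*(2*S) = 16*S)
a(z, m) = -5*m*z (a(z, m) = (1*z)*(-5*m) = z*(-5*m) = -5*m*z)
X(E) = 15*E (X(E) = -5*(-4 + 1)*E = -5*(-3)*E = 15*E)
2331 - X(r(8)) = 2331 - 15*16*8 = 2331 - 15*128 = 2331 - 1*1920 = 2331 - 1920 = 411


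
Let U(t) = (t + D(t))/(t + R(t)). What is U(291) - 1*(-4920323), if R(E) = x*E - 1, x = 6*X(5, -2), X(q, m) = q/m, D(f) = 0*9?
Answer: 20050315934/4075 ≈ 4.9203e+6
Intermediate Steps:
D(f) = 0
x = -15 (x = 6*(5/(-2)) = 6*(5*(-1/2)) = 6*(-5/2) = -15)
R(E) = -1 - 15*E (R(E) = -15*E - 1 = -1 - 15*E)
U(t) = t/(-1 - 14*t) (U(t) = (t + 0)/(t + (-1 - 15*t)) = t/(-1 - 14*t))
U(291) - 1*(-4920323) = 291/(-1 - 14*291) - 1*(-4920323) = 291/(-1 - 4074) + 4920323 = 291/(-4075) + 4920323 = 291*(-1/4075) + 4920323 = -291/4075 + 4920323 = 20050315934/4075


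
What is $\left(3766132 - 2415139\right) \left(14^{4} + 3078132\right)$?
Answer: $4210434532164$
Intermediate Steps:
$\left(3766132 - 2415139\right) \left(14^{4} + 3078132\right) = 1350993 \left(38416 + 3078132\right) = 1350993 \cdot 3116548 = 4210434532164$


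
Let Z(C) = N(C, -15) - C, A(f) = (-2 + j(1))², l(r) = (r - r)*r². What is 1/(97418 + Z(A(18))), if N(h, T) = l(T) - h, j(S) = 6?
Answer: 1/97386 ≈ 1.0268e-5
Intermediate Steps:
l(r) = 0 (l(r) = 0*r² = 0)
A(f) = 16 (A(f) = (-2 + 6)² = 4² = 16)
N(h, T) = -h (N(h, T) = 0 - h = -h)
Z(C) = -2*C (Z(C) = -C - C = -2*C)
1/(97418 + Z(A(18))) = 1/(97418 - 2*16) = 1/(97418 - 32) = 1/97386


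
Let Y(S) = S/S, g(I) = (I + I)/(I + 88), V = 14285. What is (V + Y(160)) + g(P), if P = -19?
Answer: 985696/69 ≈ 14285.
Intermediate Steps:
g(I) = 2*I/(88 + I) (g(I) = (2*I)/(88 + I) = 2*I/(88 + I))
Y(S) = 1
(V + Y(160)) + g(P) = (14285 + 1) + 2*(-19)/(88 - 19) = 14286 + 2*(-19)/69 = 14286 + 2*(-19)*(1/69) = 14286 - 38/69 = 985696/69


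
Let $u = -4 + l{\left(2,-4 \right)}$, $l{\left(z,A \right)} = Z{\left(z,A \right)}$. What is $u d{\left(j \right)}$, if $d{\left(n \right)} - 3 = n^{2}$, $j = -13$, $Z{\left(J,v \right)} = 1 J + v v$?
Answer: $2408$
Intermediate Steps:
$Z{\left(J,v \right)} = J + v^{2}$
$l{\left(z,A \right)} = z + A^{2}$
$u = 14$ ($u = -4 + \left(2 + \left(-4\right)^{2}\right) = -4 + \left(2 + 16\right) = -4 + 18 = 14$)
$d{\left(n \right)} = 3 + n^{2}$
$u d{\left(j \right)} = 14 \left(3 + \left(-13\right)^{2}\right) = 14 \left(3 + 169\right) = 14 \cdot 172 = 2408$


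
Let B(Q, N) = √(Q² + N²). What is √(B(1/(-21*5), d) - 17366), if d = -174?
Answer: √(-191460150 + 105*√333792901)/105 ≈ 131.12*I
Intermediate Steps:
B(Q, N) = √(N² + Q²)
√(B(1/(-21*5), d) - 17366) = √(√((-174)² + (1/(-21*5))²) - 17366) = √(√(30276 + (1/(-105))²) - 17366) = √(√(30276 + (-1/105)²) - 17366) = √(√(30276 + 1/11025) - 17366) = √(√(333792901/11025) - 17366) = √(√333792901/105 - 17366) = √(-17366 + √333792901/105)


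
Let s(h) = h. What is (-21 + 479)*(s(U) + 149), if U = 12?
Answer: 73738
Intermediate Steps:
(-21 + 479)*(s(U) + 149) = (-21 + 479)*(12 + 149) = 458*161 = 73738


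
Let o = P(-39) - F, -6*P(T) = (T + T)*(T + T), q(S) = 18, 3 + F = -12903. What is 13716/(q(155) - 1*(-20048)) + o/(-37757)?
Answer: 1099410/2982803 ≈ 0.36858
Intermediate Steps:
F = -12906 (F = -3 - 12903 = -12906)
P(T) = -2*T²/3 (P(T) = -(T + T)*(T + T)/6 = -2*T*2*T/6 = -2*T²/3)
o = 11892 (o = -⅔*(-39)² - 1*(-12906) = -⅔*1521 + 12906 = -1014 + 12906 = 11892)
13716/(q(155) - 1*(-20048)) + o/(-37757) = 13716/(18 - 1*(-20048)) + 11892/(-37757) = 13716/(18 + 20048) + 11892*(-1/37757) = 13716/20066 - 11892/37757 = 13716*(1/20066) - 11892/37757 = 54/79 - 11892/37757 = 1099410/2982803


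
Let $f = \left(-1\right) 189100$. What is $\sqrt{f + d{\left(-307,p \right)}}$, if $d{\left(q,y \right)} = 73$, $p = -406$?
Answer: $3 i \sqrt{21003} \approx 434.77 i$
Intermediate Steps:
$f = -189100$
$\sqrt{f + d{\left(-307,p \right)}} = \sqrt{-189100 + 73} = \sqrt{-189027} = 3 i \sqrt{21003}$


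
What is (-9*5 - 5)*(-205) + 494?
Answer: 10744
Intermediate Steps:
(-9*5 - 5)*(-205) + 494 = (-45 - 5)*(-205) + 494 = -50*(-205) + 494 = 10250 + 494 = 10744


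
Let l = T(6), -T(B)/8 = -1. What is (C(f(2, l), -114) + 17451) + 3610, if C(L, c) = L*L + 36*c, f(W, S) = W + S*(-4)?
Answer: 17857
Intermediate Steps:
T(B) = 8 (T(B) = -8*(-1) = 8)
l = 8
f(W, S) = W - 4*S
C(L, c) = L² + 36*c
(C(f(2, l), -114) + 17451) + 3610 = (((2 - 4*8)² + 36*(-114)) + 17451) + 3610 = (((2 - 32)² - 4104) + 17451) + 3610 = (((-30)² - 4104) + 17451) + 3610 = ((900 - 4104) + 17451) + 3610 = (-3204 + 17451) + 3610 = 14247 + 3610 = 17857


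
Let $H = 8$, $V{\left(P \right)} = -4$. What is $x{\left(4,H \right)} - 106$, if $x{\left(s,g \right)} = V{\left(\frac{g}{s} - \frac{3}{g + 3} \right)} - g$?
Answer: $-118$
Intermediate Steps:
$x{\left(s,g \right)} = -4 - g$
$x{\left(4,H \right)} - 106 = \left(-4 - 8\right) - 106 = -12 - 106 = -118$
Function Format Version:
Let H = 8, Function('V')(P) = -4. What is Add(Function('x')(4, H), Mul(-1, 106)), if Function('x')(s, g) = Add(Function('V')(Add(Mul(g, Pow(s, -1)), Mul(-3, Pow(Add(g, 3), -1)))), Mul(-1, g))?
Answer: -118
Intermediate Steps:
Function('x')(s, g) = Add(-4, Mul(-1, g))
Add(Function('x')(4, H), Mul(-1, 106)) = Add(Add(-4, Mul(-1, 8)), Mul(-1, 106)) = Add(Add(-4, -8), -106) = Add(-12, -106) = -118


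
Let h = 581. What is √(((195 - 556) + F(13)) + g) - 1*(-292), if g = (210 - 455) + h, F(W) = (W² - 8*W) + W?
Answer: 292 + √53 ≈ 299.28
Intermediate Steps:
F(W) = W² - 7*W
g = 336 (g = (210 - 455) + 581 = -245 + 581 = 336)
√(((195 - 556) + F(13)) + g) - 1*(-292) = √(((195 - 556) + 13*(-7 + 13)) + 336) - 1*(-292) = √((-361 + 13*6) + 336) + 292 = √((-361 + 78) + 336) + 292 = √(-283 + 336) + 292 = √53 + 292 = 292 + √53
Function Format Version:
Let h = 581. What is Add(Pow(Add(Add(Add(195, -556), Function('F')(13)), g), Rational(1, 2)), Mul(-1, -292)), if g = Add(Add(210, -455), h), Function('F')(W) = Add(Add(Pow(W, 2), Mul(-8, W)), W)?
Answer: Add(292, Pow(53, Rational(1, 2))) ≈ 299.28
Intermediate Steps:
Function('F')(W) = Add(Pow(W, 2), Mul(-7, W))
g = 336 (g = Add(Add(210, -455), 581) = Add(-245, 581) = 336)
Add(Pow(Add(Add(Add(195, -556), Function('F')(13)), g), Rational(1, 2)), Mul(-1, -292)) = Add(Pow(Add(Add(Add(195, -556), Mul(13, Add(-7, 13))), 336), Rational(1, 2)), Mul(-1, -292)) = Add(Pow(Add(Add(-361, Mul(13, 6)), 336), Rational(1, 2)), 292) = Add(Pow(Add(Add(-361, 78), 336), Rational(1, 2)), 292) = Add(Pow(Add(-283, 336), Rational(1, 2)), 292) = Add(Pow(53, Rational(1, 2)), 292) = Add(292, Pow(53, Rational(1, 2)))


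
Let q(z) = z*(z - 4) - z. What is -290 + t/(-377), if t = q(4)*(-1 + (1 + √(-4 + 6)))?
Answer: -290 + 4*√2/377 ≈ -289.98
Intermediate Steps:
q(z) = -z + z*(-4 + z) (q(z) = z*(-4 + z) - z = -z + z*(-4 + z))
t = -4*√2 (t = (4*(-5 + 4))*(-1 + (1 + √(-4 + 6))) = (4*(-1))*(-1 + (1 + √2)) = -4*√2 ≈ -5.6569)
-290 + t/(-377) = -290 + (-4*√2)/(-377) = -290 - (-4)*√2/377 = -290 + 4*√2/377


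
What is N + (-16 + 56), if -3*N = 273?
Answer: -51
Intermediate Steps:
N = -91 (N = -⅓*273 = -91)
N + (-16 + 56) = -91 + (-16 + 56) = -91 + 40 = -51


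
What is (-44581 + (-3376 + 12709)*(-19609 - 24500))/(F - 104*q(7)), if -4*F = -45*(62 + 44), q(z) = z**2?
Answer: 823427756/7807 ≈ 1.0547e+5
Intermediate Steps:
F = 2385/2 (F = -(-45)*(62 + 44)/4 = -(-45)*106/4 = -1/4*(-4770) = 2385/2 ≈ 1192.5)
(-44581 + (-3376 + 12709)*(-19609 - 24500))/(F - 104*q(7)) = (-44581 + (-3376 + 12709)*(-19609 - 24500))/(2385/2 - 104*7**2) = (-44581 + 9333*(-44109))/(2385/2 - 104*49) = (-44581 - 411669297)/(2385/2 - 5096) = -411713878/(-7807/2) = -411713878*(-2/7807) = 823427756/7807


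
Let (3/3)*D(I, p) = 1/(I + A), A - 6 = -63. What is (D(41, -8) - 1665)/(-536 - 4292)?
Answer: 26641/77248 ≈ 0.34488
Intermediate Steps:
A = -57 (A = 6 - 63 = -57)
D(I, p) = 1/(-57 + I) (D(I, p) = 1/(I - 57) = 1/(-57 + I))
(D(41, -8) - 1665)/(-536 - 4292) = (1/(-57 + 41) - 1665)/(-536 - 4292) = (1/(-16) - 1665)/(-4828) = (-1/16 - 1665)*(-1/4828) = -26641/16*(-1/4828) = 26641/77248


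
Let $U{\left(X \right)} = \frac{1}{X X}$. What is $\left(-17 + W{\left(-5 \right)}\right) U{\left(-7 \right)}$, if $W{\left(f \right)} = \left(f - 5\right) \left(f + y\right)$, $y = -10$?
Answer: $\frac{19}{7} \approx 2.7143$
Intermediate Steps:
$W{\left(f \right)} = \left(-10 + f\right) \left(-5 + f\right)$ ($W{\left(f \right)} = \left(f - 5\right) \left(f - 10\right) = \left(-5 + f\right) \left(-10 + f\right) = \left(-10 + f\right) \left(-5 + f\right)$)
$U{\left(X \right)} = \frac{1}{X^{2}}$
$\left(-17 + W{\left(-5 \right)}\right) U{\left(-7 \right)} = \frac{-17 + \left(50 + \left(-5\right)^{2} - -75\right)}{49} = \left(-17 + \left(50 + 25 + 75\right)\right) \frac{1}{49} = \left(-17 + 150\right) \frac{1}{49} = 133 \cdot \frac{1}{49} = \frac{19}{7}$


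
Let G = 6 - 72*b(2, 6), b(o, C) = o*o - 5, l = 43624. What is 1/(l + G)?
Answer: 1/43702 ≈ 2.2882e-5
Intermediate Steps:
b(o, C) = -5 + o**2 (b(o, C) = o**2 - 5 = -5 + o**2)
G = 78 (G = 6 - 72*(-5 + 2**2) = 6 - 72*(-5 + 4) = 6 - 72*(-1) = 6 + 72 = 78)
1/(l + G) = 1/(43624 + 78) = 1/43702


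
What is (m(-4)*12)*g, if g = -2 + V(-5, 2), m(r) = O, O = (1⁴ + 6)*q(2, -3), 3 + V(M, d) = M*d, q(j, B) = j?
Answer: -2520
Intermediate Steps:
V(M, d) = -3 + M*d
O = 14 (O = (1⁴ + 6)*2 = (1 + 6)*2 = 7*2 = 14)
m(r) = 14
g = -15 (g = -2 + (-3 - 5*2) = -2 + (-3 - 10) = -2 - 13 = -15)
(m(-4)*12)*g = (14*12)*(-15) = 168*(-15) = -2520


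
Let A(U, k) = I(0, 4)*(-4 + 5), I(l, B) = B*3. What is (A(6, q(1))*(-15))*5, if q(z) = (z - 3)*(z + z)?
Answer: -900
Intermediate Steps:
I(l, B) = 3*B
q(z) = 2*z*(-3 + z) (q(z) = (-3 + z)*(2*z) = 2*z*(-3 + z))
A(U, k) = 12 (A(U, k) = (3*4)*(-4 + 5) = 12*1 = 12)
(A(6, q(1))*(-15))*5 = (12*(-15))*5 = -180*5 = -900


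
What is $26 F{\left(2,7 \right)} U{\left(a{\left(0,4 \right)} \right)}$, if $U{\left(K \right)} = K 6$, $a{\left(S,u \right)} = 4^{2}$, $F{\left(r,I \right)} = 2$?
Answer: $4992$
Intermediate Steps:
$a{\left(S,u \right)} = 16$
$U{\left(K \right)} = 6 K$
$26 F{\left(2,7 \right)} U{\left(a{\left(0,4 \right)} \right)} = 26 \cdot 2 \cdot 6 \cdot 16 = 52 \cdot 96 = 4992$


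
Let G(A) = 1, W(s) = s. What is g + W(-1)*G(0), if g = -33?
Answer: -34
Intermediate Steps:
g + W(-1)*G(0) = -33 - 1*1 = -33 - 1 = -34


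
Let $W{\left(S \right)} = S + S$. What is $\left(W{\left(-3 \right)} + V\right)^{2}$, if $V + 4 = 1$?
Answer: $81$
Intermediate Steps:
$W{\left(S \right)} = 2 S$
$V = -3$ ($V = -4 + 1 = -3$)
$\left(W{\left(-3 \right)} + V\right)^{2} = \left(2 \left(-3\right) - 3\right)^{2} = \left(-6 - 3\right)^{2} = \left(-9\right)^{2} = 81$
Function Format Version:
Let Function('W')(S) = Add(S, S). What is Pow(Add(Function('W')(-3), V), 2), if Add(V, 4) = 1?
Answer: 81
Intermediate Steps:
Function('W')(S) = Mul(2, S)
V = -3 (V = Add(-4, 1) = -3)
Pow(Add(Function('W')(-3), V), 2) = Pow(Add(Mul(2, -3), -3), 2) = Pow(Add(-6, -3), 2) = Pow(-9, 2) = 81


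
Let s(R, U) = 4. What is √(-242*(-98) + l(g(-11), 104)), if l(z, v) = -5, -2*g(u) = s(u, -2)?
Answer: √23711 ≈ 153.98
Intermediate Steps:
g(u) = -2 (g(u) = -½*4 = -2)
√(-242*(-98) + l(g(-11), 104)) = √(-242*(-98) - 5) = √(23716 - 5) = √23711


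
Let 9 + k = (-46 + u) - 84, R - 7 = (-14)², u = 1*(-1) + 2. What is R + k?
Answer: 65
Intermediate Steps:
u = 1 (u = -1 + 2 = 1)
R = 203 (R = 7 + (-14)² = 7 + 196 = 203)
k = -138 (k = -9 + ((-46 + 1) - 84) = -9 + (-45 - 84) = -9 - 129 = -138)
R + k = 203 - 138 = 65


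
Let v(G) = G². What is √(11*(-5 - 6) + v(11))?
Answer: 0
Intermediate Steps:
√(11*(-5 - 6) + v(11)) = √(11*(-5 - 6) + 11²) = √(11*(-11) + 121) = √(-121 + 121) = √0 = 0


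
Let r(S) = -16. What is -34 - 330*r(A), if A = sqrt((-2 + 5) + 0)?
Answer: 5246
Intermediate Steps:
A = sqrt(3) (A = sqrt(3 + 0) = sqrt(3) ≈ 1.7320)
-34 - 330*r(A) = -34 - 330*(-16) = -34 + 5280 = 5246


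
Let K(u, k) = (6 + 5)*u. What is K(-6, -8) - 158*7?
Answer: -1172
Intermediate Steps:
K(u, k) = 11*u
K(-6, -8) - 158*7 = 11*(-6) - 158*7 = -66 - 1106 = -1172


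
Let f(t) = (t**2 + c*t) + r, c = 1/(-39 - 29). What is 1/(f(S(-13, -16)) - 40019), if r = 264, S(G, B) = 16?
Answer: -17/671487 ≈ -2.5317e-5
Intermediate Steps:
c = -1/68 (c = 1/(-68) = -1/68 ≈ -0.014706)
f(t) = 264 + t**2 - t/68 (f(t) = (t**2 - t/68) + 264 = 264 + t**2 - t/68)
1/(f(S(-13, -16)) - 40019) = 1/((264 + 16**2 - 1/68*16) - 40019) = 1/((264 + 256 - 4/17) - 40019) = 1/(8836/17 - 40019) = 1/(-671487/17) = -17/671487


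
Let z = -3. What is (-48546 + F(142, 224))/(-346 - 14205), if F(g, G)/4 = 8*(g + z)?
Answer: 44098/14551 ≈ 3.0306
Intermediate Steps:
F(g, G) = -96 + 32*g (F(g, G) = 4*(8*(g - 3)) = 4*(8*(-3 + g)) = 4*(-24 + 8*g) = -96 + 32*g)
(-48546 + F(142, 224))/(-346 - 14205) = (-48546 + (-96 + 32*142))/(-346 - 14205) = (-48546 + (-96 + 4544))/(-14551) = (-48546 + 4448)*(-1/14551) = -44098*(-1/14551) = 44098/14551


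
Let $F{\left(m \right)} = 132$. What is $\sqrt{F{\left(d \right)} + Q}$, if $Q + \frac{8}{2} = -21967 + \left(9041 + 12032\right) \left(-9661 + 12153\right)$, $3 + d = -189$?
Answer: $3 \sqrt{5832453} \approx 7245.1$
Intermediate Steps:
$d = -192$ ($d = -3 - 189 = -192$)
$Q = 52491945$ ($Q = -4 - \left(21967 - \left(9041 + 12032\right) \left(-9661 + 12153\right)\right) = -4 + \left(-21967 + 21073 \cdot 2492\right) = -4 + \left(-21967 + 52513916\right) = -4 + 52491949 = 52491945$)
$\sqrt{F{\left(d \right)} + Q} = \sqrt{132 + 52491945} = \sqrt{52492077} = 3 \sqrt{5832453}$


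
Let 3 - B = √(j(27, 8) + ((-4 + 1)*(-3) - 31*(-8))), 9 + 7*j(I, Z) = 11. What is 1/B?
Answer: -21/1738 - √12607/1738 ≈ -0.076686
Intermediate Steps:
j(I, Z) = 2/7 (j(I, Z) = -9/7 + (⅐)*11 = -9/7 + 11/7 = 2/7)
B = 3 - √12607/7 (B = 3 - √(2/7 + ((-4 + 1)*(-3) - 31*(-8))) = 3 - √(2/7 + (-3*(-3) + 248)) = 3 - √(2/7 + (9 + 248)) = 3 - √(2/7 + 257) = 3 - √(1801/7) = 3 - √12607/7 ≈ -13.040)
1/B = 1/(3 - √12607/7)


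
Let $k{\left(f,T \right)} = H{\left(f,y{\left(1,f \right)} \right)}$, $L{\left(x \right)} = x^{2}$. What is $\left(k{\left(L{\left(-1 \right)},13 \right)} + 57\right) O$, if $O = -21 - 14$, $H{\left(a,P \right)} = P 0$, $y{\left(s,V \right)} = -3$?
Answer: $-1995$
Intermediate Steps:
$H{\left(a,P \right)} = 0$
$k{\left(f,T \right)} = 0$
$O = -35$
$\left(k{\left(L{\left(-1 \right)},13 \right)} + 57\right) O = \left(0 + 57\right) \left(-35\right) = 57 \left(-35\right) = -1995$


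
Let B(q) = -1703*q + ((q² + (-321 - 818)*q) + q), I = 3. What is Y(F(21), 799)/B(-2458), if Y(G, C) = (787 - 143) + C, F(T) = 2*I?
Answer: 1443/13024942 ≈ 0.00011079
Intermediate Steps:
F(T) = 6 (F(T) = 2*3 = 6)
B(q) = q² - 2841*q (B(q) = -1703*q + ((q² - 1139*q) + q) = -1703*q + (q² - 1138*q) = q² - 2841*q)
Y(G, C) = 644 + C
Y(F(21), 799)/B(-2458) = (644 + 799)/((-2458*(-2841 - 2458))) = 1443/((-2458*(-5299))) = 1443/13024942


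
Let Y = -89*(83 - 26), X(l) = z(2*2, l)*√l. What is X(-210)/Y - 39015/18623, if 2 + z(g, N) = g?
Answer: -39015/18623 - 2*I*√210/5073 ≈ -2.095 - 0.0057131*I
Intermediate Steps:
z(g, N) = -2 + g
X(l) = 2*√l (X(l) = (-2 + 2*2)*√l = (-2 + 4)*√l = 2*√l)
Y = -5073 (Y = -89*57 = -5073)
X(-210)/Y - 39015/18623 = (2*√(-210))/(-5073) - 39015/18623 = (2*(I*√210))*(-1/5073) - 39015*1/18623 = (2*I*√210)*(-1/5073) - 39015/18623 = -2*I*√210/5073 - 39015/18623 = -39015/18623 - 2*I*√210/5073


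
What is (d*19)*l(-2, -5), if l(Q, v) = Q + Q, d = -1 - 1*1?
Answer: 152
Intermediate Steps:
d = -2 (d = -1 - 1 = -2)
l(Q, v) = 2*Q
(d*19)*l(-2, -5) = (-2*19)*(2*(-2)) = -38*(-4) = 152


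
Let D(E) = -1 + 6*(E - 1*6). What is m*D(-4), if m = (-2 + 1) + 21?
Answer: -1220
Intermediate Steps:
D(E) = -37 + 6*E (D(E) = -1 + 6*(E - 6) = -1 + 6*(-6 + E) = -1 + (-36 + 6*E) = -37 + 6*E)
m = 20 (m = -1 + 21 = 20)
m*D(-4) = 20*(-37 + 6*(-4)) = 20*(-37 - 24) = 20*(-61) = -1220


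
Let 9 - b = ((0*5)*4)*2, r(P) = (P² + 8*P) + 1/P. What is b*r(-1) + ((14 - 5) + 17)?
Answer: -46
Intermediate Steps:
r(P) = 1/P + P² + 8*P (r(P) = (P² + 8*P) + 1/P = 1/P + P² + 8*P)
b = 9 (b = 9 - (0*5)*4*2 = 9 - 0*4*2 = 9 - 0*2 = 9 - 1*0 = 9 + 0 = 9)
b*r(-1) + ((14 - 5) + 17) = 9*((1 + (-1)²*(8 - 1))/(-1)) + ((14 - 5) + 17) = 9*(-(1 + 1*7)) + (9 + 17) = 9*(-(1 + 7)) + 26 = 9*(-1*8) + 26 = 9*(-8) + 26 = -72 + 26 = -46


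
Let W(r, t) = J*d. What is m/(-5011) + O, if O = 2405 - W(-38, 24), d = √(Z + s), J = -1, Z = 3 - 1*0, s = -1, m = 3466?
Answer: 12047989/5011 + √2 ≈ 2405.7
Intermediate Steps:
Z = 3 (Z = 3 + 0 = 3)
d = √2 (d = √(3 - 1) = √2 ≈ 1.4142)
W(r, t) = -√2
O = 2405 + √2 (O = 2405 - (-1)*√2 = 2405 + √2 ≈ 2406.4)
m/(-5011) + O = 3466/(-5011) + (2405 + √2) = 3466*(-1/5011) + (2405 + √2) = -3466/5011 + (2405 + √2) = 12047989/5011 + √2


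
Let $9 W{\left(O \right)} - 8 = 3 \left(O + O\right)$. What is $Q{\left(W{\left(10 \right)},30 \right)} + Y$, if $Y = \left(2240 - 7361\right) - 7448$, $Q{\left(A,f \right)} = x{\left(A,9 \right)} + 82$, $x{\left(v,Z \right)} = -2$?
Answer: $-12489$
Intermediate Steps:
$W{\left(O \right)} = \frac{8}{9} + \frac{2 O}{3}$ ($W{\left(O \right)} = \frac{8}{9} + \frac{3 \left(O + O\right)}{9} = \frac{8}{9} + \frac{3 \cdot 2 O}{9} = \frac{8}{9} + \frac{6 O}{9} = \frac{8}{9} + \frac{2 O}{3}$)
$Q{\left(A,f \right)} = 80$ ($Q{\left(A,f \right)} = -2 + 82 = 80$)
$Y = -12569$ ($Y = \left(2240 - 7361\right) - 7448 = -5121 - 7448 = -12569$)
$Q{\left(W{\left(10 \right)},30 \right)} + Y = 80 - 12569 = -12489$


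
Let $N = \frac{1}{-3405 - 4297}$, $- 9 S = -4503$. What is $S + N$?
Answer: $\frac{11560699}{23106} \approx 500.33$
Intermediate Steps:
$S = \frac{1501}{3}$ ($S = \left(- \frac{1}{9}\right) \left(-4503\right) = \frac{1501}{3} \approx 500.33$)
$N = - \frac{1}{7702}$ ($N = \frac{1}{-7702} = - \frac{1}{7702} \approx -0.00012984$)
$S + N = \frac{1501}{3} - \frac{1}{7702} = \frac{11560699}{23106}$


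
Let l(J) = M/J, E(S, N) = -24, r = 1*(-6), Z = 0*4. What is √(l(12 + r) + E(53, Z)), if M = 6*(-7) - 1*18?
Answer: I*√34 ≈ 5.8309*I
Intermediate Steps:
Z = 0
M = -60 (M = -42 - 18 = -60)
r = -6
l(J) = -60/J
√(l(12 + r) + E(53, Z)) = √(-60/(12 - 6) - 24) = √(-60/6 - 24) = √(-60*⅙ - 24) = √(-10 - 24) = √(-34) = I*√34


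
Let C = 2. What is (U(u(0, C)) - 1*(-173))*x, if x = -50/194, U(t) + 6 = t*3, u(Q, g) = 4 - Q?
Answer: -4475/97 ≈ -46.134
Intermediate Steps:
U(t) = -6 + 3*t (U(t) = -6 + t*3 = -6 + 3*t)
x = -25/97 (x = -50*1/194 = -25/97 ≈ -0.25773)
(U(u(0, C)) - 1*(-173))*x = ((-6 + 3*(4 - 1*0)) - 1*(-173))*(-25/97) = ((-6 + 3*(4 + 0)) + 173)*(-25/97) = ((-6 + 3*4) + 173)*(-25/97) = ((-6 + 12) + 173)*(-25/97) = (6 + 173)*(-25/97) = 179*(-25/97) = -4475/97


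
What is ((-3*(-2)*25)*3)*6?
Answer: 2700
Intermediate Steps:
((-3*(-2)*25)*3)*6 = ((6*25)*3)*6 = (150*3)*6 = 450*6 = 2700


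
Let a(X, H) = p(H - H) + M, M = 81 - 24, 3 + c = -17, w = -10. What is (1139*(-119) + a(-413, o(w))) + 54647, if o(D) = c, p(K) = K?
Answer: -80837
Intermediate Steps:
c = -20 (c = -3 - 17 = -20)
o(D) = -20
M = 57
a(X, H) = 57 (a(X, H) = (H - H) + 57 = 0 + 57 = 57)
(1139*(-119) + a(-413, o(w))) + 54647 = (1139*(-119) + 57) + 54647 = (-135541 + 57) + 54647 = -135484 + 54647 = -80837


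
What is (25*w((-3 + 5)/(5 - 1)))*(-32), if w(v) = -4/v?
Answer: 6400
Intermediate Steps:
(25*w((-3 + 5)/(5 - 1)))*(-32) = (25*(-4*(5 - 1)/(-3 + 5)))*(-32) = (25*(-4/(2/4)))*(-32) = (25*(-4/(2*(¼))))*(-32) = (25*(-4/½))*(-32) = (25*(-4*2))*(-32) = (25*(-8))*(-32) = -200*(-32) = 6400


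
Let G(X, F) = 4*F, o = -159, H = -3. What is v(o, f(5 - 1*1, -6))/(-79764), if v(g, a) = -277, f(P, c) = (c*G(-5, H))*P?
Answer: 277/79764 ≈ 0.0034727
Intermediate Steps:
f(P, c) = -12*P*c (f(P, c) = (c*(4*(-3)))*P = (c*(-12))*P = (-12*c)*P = -12*P*c)
v(o, f(5 - 1*1, -6))/(-79764) = -277/(-79764) = -277*(-1/79764) = 277/79764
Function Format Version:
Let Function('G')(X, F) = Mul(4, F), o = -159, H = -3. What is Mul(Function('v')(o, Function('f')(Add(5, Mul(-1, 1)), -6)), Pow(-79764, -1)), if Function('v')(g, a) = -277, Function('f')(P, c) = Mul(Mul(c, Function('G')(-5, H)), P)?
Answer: Rational(277, 79764) ≈ 0.0034727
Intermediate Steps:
Function('f')(P, c) = Mul(-12, P, c) (Function('f')(P, c) = Mul(Mul(c, Mul(4, -3)), P) = Mul(Mul(c, -12), P) = Mul(Mul(-12, c), P) = Mul(-12, P, c))
Mul(Function('v')(o, Function('f')(Add(5, Mul(-1, 1)), -6)), Pow(-79764, -1)) = Mul(-277, Pow(-79764, -1)) = Mul(-277, Rational(-1, 79764)) = Rational(277, 79764)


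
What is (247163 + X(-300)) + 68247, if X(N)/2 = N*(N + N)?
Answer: 675410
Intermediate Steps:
X(N) = 4*N² (X(N) = 2*(N*(N + N)) = 2*(N*(2*N)) = 2*(2*N²) = 4*N²)
(247163 + X(-300)) + 68247 = (247163 + 4*(-300)²) + 68247 = (247163 + 4*90000) + 68247 = (247163 + 360000) + 68247 = 607163 + 68247 = 675410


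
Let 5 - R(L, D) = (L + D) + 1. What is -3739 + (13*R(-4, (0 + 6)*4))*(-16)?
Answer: -411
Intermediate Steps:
R(L, D) = 4 - D - L (R(L, D) = 5 - ((L + D) + 1) = 5 - ((D + L) + 1) = 5 - (1 + D + L) = 5 + (-1 - D - L) = 4 - D - L)
-3739 + (13*R(-4, (0 + 6)*4))*(-16) = -3739 + (13*(4 - (0 + 6)*4 - 1*(-4)))*(-16) = -3739 + (13*(4 - 6*4 + 4))*(-16) = -3739 + (13*(4 - 1*24 + 4))*(-16) = -3739 + (13*(4 - 24 + 4))*(-16) = -3739 + (13*(-16))*(-16) = -3739 - 208*(-16) = -3739 + 3328 = -411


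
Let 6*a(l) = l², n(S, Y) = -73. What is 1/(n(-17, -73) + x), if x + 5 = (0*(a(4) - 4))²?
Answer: -1/78 ≈ -0.012821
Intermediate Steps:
a(l) = l²/6
x = -5 (x = -5 + (0*((⅙)*4² - 4))² = -5 + (0*((⅙)*16 - 4))² = -5 + (0*(8/3 - 4))² = -5 + (0*(-4/3))² = -5 + 0² = -5 + 0 = -5)
1/(n(-17, -73) + x) = 1/(-73 - 5) = 1/(-78) = -1/78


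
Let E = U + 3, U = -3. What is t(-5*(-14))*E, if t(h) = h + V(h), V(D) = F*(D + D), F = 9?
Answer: 0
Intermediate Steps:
V(D) = 18*D (V(D) = 9*(D + D) = 9*(2*D) = 18*D)
t(h) = 19*h (t(h) = h + 18*h = 19*h)
E = 0 (E = -3 + 3 = 0)
t(-5*(-14))*E = (19*(-5*(-14)))*0 = (19*70)*0 = 1330*0 = 0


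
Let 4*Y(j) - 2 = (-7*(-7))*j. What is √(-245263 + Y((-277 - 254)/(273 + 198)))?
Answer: I*√24183263111/314 ≈ 495.25*I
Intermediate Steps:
Y(j) = ½ + 49*j/4 (Y(j) = ½ + ((-7*(-7))*j)/4 = ½ + (49*j)/4 = ½ + 49*j/4)
√(-245263 + Y((-277 - 254)/(273 + 198))) = √(-245263 + (½ + 49*((-277 - 254)/(273 + 198))/4)) = √(-245263 + (½ + 49*(-531/471)/4)) = √(-245263 + (½ + 49*(-531*1/471)/4)) = √(-245263 + (½ + (49/4)*(-177/157))) = √(-245263 + (½ - 8673/628)) = √(-245263 - 8359/628) = √(-154033523/628) = I*√24183263111/314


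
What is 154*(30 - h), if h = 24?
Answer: 924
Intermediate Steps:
154*(30 - h) = 154*(30 - 1*24) = 154*(30 - 24) = 154*6 = 924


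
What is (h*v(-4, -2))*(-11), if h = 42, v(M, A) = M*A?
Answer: -3696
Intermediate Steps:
v(M, A) = A*M
(h*v(-4, -2))*(-11) = (42*(-2*(-4)))*(-11) = (42*8)*(-11) = 336*(-11) = -3696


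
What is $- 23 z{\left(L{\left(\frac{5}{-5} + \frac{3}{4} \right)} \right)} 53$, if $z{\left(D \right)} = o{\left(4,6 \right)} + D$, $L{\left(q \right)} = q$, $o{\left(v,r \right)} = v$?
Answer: $- \frac{18285}{4} \approx -4571.3$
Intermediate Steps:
$z{\left(D \right)} = 4 + D$
$- 23 z{\left(L{\left(\frac{5}{-5} + \frac{3}{4} \right)} \right)} 53 = - 23 \left(4 + \left(\frac{5}{-5} + \frac{3}{4}\right)\right) 53 = - 23 \left(4 + \left(5 \left(- \frac{1}{5}\right) + 3 \cdot \frac{1}{4}\right)\right) 53 = - 23 \left(4 + \left(-1 + \frac{3}{4}\right)\right) 53 = - 23 \left(4 - \frac{1}{4}\right) 53 = \left(-23\right) \frac{15}{4} \cdot 53 = \left(- \frac{345}{4}\right) 53 = - \frac{18285}{4}$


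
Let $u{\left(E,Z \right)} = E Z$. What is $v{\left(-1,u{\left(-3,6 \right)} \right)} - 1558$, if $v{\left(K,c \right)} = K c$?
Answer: $-1540$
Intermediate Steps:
$v{\left(-1,u{\left(-3,6 \right)} \right)} - 1558 = - \left(-3\right) 6 - 1558 = \left(-1\right) \left(-18\right) - 1558 = 18 - 1558 = -1540$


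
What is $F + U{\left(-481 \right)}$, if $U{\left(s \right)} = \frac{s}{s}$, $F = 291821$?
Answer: $291822$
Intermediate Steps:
$U{\left(s \right)} = 1$
$F + U{\left(-481 \right)} = 291821 + 1 = 291822$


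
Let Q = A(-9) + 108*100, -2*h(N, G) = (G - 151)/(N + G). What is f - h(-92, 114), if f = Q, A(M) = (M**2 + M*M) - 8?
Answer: 481939/44 ≈ 10953.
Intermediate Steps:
A(M) = -8 + 2*M**2 (A(M) = (M**2 + M**2) - 8 = 2*M**2 - 8 = -8 + 2*M**2)
h(N, G) = -(-151 + G)/(2*(G + N)) (h(N, G) = -(G - 151)/(2*(N + G)) = -(-151 + G)/(2*(G + N)))
Q = 10954 (Q = (-8 + 2*(-9)**2) + 108*100 = (-8 + 2*81) + 10800 = (-8 + 162) + 10800 = 154 + 10800 = 10954)
f = 10954
f - h(-92, 114) = 10954 - (151 - 1*114)/(2*(114 - 92)) = 10954 - (151 - 114)/(2*22) = 10954 - 37/(2*22) = 10954 - 1*37/44 = 10954 - 37/44 = 481939/44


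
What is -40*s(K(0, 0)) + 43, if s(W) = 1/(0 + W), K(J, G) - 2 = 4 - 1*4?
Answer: 23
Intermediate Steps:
K(J, G) = 2 (K(J, G) = 2 + (4 - 1*4) = 2 + (4 - 4) = 2 + 0 = 2)
s(W) = 1/W
-40*s(K(0, 0)) + 43 = -40/2 + 43 = -40*½ + 43 = -20 + 43 = 23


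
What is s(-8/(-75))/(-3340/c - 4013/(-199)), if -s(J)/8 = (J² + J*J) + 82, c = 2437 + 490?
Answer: -2149921822352/62332824375 ≈ -34.491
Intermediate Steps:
c = 2927
s(J) = -656 - 16*J² (s(J) = -8*((J² + J*J) + 82) = -8*((J² + J²) + 82) = -8*(2*J² + 82) = -8*(82 + 2*J²) = -656 - 16*J²)
s(-8/(-75))/(-3340/c - 4013/(-199)) = (-656 - 16*(-8/(-75))²)/(-3340/2927 - 4013/(-199)) = (-656 - 16*(-8*(-1/75))²)/(-3340*1/2927 - 4013*(-1/199)) = (-656 - 16*(8/75)²)/(-3340/2927 + 4013/199) = (-656 - 16*64/5625)/(11081391/582473) = (-656 - 1024/5625)*(582473/11081391) = -3691024/5625*582473/11081391 = -2149921822352/62332824375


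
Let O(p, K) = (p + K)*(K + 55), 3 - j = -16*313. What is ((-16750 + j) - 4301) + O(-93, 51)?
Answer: -20492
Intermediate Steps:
j = 5011 (j = 3 - (-16)*313 = 3 - 1*(-5008) = 3 + 5008 = 5011)
O(p, K) = (55 + K)*(K + p) (O(p, K) = (K + p)*(55 + K) = (55 + K)*(K + p))
((-16750 + j) - 4301) + O(-93, 51) = ((-16750 + 5011) - 4301) + (51**2 + 55*51 + 55*(-93) + 51*(-93)) = (-11739 - 4301) + (2601 + 2805 - 5115 - 4743) = -16040 - 4452 = -20492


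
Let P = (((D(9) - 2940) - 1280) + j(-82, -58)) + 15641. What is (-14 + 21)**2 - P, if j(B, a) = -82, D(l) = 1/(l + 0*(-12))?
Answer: -101611/9 ≈ -11290.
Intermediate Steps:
D(l) = 1/l (D(l) = 1/(l + 0) = 1/l)
P = 102052/9 (P = (((1/9 - 2940) - 1280) - 82) + 15641 = ((-26459/9 - 1280) - 82) + 15641 = (-37979/9 - 82) + 15641 = -38717/9 + 15641 = 102052/9 ≈ 11339.)
(-14 + 21)**2 - P = (-14 + 21)**2 - 1*102052/9 = 7**2 - 102052/9 = 49 - 102052/9 = -101611/9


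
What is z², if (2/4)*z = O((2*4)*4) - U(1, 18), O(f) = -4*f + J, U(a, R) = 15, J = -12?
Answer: 96100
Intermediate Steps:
O(f) = -12 - 4*f (O(f) = -4*f - 12 = -12 - 4*f)
z = -310 (z = 2*((-12 - 4*2*4*4) - 1*15) = 2*((-12 - 32*4) - 15) = 2*((-12 - 4*32) - 15) = 2*((-12 - 128) - 15) = 2*(-140 - 15) = 2*(-155) = -310)
z² = (-310)² = 96100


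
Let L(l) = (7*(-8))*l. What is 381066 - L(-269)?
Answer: 366002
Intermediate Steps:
L(l) = -56*l
381066 - L(-269) = 381066 - (-56)*(-269) = 381066 - 1*15064 = 381066 - 15064 = 366002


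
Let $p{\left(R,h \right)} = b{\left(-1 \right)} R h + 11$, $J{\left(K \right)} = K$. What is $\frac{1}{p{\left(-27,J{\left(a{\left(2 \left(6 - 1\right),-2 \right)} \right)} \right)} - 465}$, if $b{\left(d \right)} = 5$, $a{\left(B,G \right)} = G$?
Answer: $- \frac{1}{184} \approx -0.0054348$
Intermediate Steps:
$p{\left(R,h \right)} = 11 + 5 R h$ ($p{\left(R,h \right)} = 5 R h + 11 = 11 + 5 R h$)
$\frac{1}{p{\left(-27,J{\left(a{\left(2 \left(6 - 1\right),-2 \right)} \right)} \right)} - 465} = \frac{1}{\left(11 + 5 \left(-27\right) \left(-2\right)\right) - 465} = \frac{1}{\left(11 + 270\right) - 465} = \frac{1}{281 - 465} = \frac{1}{-184} = - \frac{1}{184}$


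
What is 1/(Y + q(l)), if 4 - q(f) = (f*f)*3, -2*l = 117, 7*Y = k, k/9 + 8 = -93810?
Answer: -28/3664805 ≈ -7.6402e-6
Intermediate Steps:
k = -844362 (k = -72 + 9*(-93810) = -72 - 844290 = -844362)
Y = -844362/7 (Y = (⅐)*(-844362) = -844362/7 ≈ -1.2062e+5)
l = -117/2 (l = -½*117 = -117/2 ≈ -58.500)
q(f) = 4 - 3*f² (q(f) = 4 - f*f*3 = 4 - f²*3 = 4 - 3*f²)
1/(Y + q(l)) = 1/(-844362/7 + (4 - 3*(-117/2)²)) = 1/(-844362/7 + (4 - 3*13689/4)) = 1/(-844362/7 + (4 - 41067/4)) = 1/(-844362/7 - 41051/4) = 1/(-3664805/28) = -28/3664805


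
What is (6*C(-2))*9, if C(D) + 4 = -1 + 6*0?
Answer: -270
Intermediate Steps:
C(D) = -5 (C(D) = -4 + (-1 + 6*0) = -4 + (-1 + 0) = -4 - 1 = -5)
(6*C(-2))*9 = (6*(-5))*9 = -30*9 = -270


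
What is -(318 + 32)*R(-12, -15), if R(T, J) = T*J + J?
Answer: -57750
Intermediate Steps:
R(T, J) = J + J*T (R(T, J) = J*T + J = J + J*T)
-(318 + 32)*R(-12, -15) = -(318 + 32)*(-15*(1 - 12)) = -350*(-15*(-11)) = -350*165 = -1*57750 = -57750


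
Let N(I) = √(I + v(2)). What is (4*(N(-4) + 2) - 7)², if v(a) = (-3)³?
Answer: -495 + 8*I*√31 ≈ -495.0 + 44.542*I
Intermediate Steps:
v(a) = -27
N(I) = √(-27 + I) (N(I) = √(I - 27) = √(-27 + I))
(4*(N(-4) + 2) - 7)² = (4*(√(-27 - 4) + 2) - 7)² = (4*(√(-31) + 2) - 7)² = (4*(I*√31 + 2) - 7)² = (4*(2 + I*√31) - 7)² = ((8 + 4*I*√31) - 7)² = (1 + 4*I*√31)²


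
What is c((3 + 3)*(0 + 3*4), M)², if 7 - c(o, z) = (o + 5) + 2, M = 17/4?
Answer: 5184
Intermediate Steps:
M = 17/4 (M = 17*(¼) = 17/4 ≈ 4.2500)
c(o, z) = -o (c(o, z) = 7 - ((o + 5) + 2) = 7 - ((5 + o) + 2) = 7 - (7 + o) = 7 + (-7 - o) = -o)
c((3 + 3)*(0 + 3*4), M)² = (-(3 + 3)*(0 + 3*4))² = (-6*(0 + 12))² = (-6*12)² = (-1*72)² = (-72)² = 5184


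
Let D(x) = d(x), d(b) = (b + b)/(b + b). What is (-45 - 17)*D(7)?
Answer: -62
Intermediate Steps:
d(b) = 1 (d(b) = (2*b)/((2*b)) = (2*b)*(1/(2*b)) = 1)
D(x) = 1
(-45 - 17)*D(7) = (-45 - 17)*1 = -62*1 = -62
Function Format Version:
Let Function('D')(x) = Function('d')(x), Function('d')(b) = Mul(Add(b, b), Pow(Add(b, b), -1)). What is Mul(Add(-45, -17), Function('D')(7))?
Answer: -62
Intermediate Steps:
Function('d')(b) = 1 (Function('d')(b) = Mul(Mul(2, b), Pow(Mul(2, b), -1)) = Mul(Mul(2, b), Mul(Rational(1, 2), Pow(b, -1))) = 1)
Function('D')(x) = 1
Mul(Add(-45, -17), Function('D')(7)) = Mul(Add(-45, -17), 1) = Mul(-62, 1) = -62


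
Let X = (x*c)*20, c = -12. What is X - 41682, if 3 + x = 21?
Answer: -46002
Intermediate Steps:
x = 18 (x = -3 + 21 = 18)
X = -4320 (X = (18*(-12))*20 = -216*20 = -4320)
X - 41682 = -4320 - 41682 = -46002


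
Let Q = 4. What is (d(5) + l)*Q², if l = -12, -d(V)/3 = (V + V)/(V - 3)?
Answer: -432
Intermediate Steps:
d(V) = -6*V/(-3 + V) (d(V) = -3*(V + V)/(V - 3) = -3*2*V/(-3 + V) = -6*V/(-3 + V))
(d(5) + l)*Q² = (-6*5/(-3 + 5) - 12)*4² = (-6*5/2 - 12)*16 = (-6*5*½ - 12)*16 = (-15 - 12)*16 = -27*16 = -432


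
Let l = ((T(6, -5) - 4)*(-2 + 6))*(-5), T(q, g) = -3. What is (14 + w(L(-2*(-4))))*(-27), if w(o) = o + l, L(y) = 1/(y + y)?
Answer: -66555/16 ≈ -4159.7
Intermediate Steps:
L(y) = 1/(2*y)
l = 140 (l = ((-3 - 4)*(-2 + 6))*(-5) = -7*4*(-5) = -28*(-5) = 140)
w(o) = 140 + o (w(o) = o + 140 = 140 + o)
(14 + w(L(-2*(-4))))*(-27) = (14 + (140 + 1/(2*((-2*(-4))))))*(-27) = (14 + (140 + (½)/8))*(-27) = (14 + (140 + (½)*(⅛)))*(-27) = (14 + (140 + 1/16))*(-27) = (14 + 2241/16)*(-27) = (2465/16)*(-27) = -66555/16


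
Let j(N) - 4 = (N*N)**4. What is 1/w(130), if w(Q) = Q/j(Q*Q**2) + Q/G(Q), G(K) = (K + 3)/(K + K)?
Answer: 36096251229895639099311091506500000000000000000000266/9173333019326861665839961600900000000000000000000076245 ≈ 0.0039349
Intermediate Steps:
G(K) = (3 + K)/(2*K) (G(K) = (3 + K)/((2*K)) = (3 + K)*(1/(2*K)) = (3 + K)/(2*K))
j(N) = 4 + N**8 (j(N) = 4 + (N*N)**4 = 4 + (N**2)**4 = 4 + N**8)
w(Q) = Q/(4 + Q**24) + 2*Q**2/(3 + Q) (w(Q) = Q/(4 + (Q*Q**2)**8) + Q/(((3 + Q)/(2*Q))) = Q/(4 + (Q**3)**8) + Q*(2*Q/(3 + Q)) = Q/(4 + Q**24) + 2*Q**2/(3 + Q))
1/w(130) = 1/(130*(3 + 130 + 2*130*(4 + 130**24))/((3 + 130)*(4 + 130**24))) = 1/(130*(3 + 130 + 2*130*(4 + 542800770374370512771595361000000000000000000000000))/(133*(4 + 542800770374370512771595361000000000000000000000000))) = 1/(130*(1/133)*(3 + 130 + 2*130*542800770374370512771595361000000000000000000000004)/542800770374370512771595361000000000000000000000004) = 1/(130*(1/133)*(1/542800770374370512771595361000000000000000000000004)*(3 + 130 + 141128200297336333320614793860000000000000000000001040)) = 1/(130*(1/133)*(1/542800770374370512771595361000000000000000000000004)*141128200297336333320614793860000000000000000000001173) = 1/(9173333019326861665839961600900000000000000000000076245/36096251229895639099311091506500000000000000000000266) = 36096251229895639099311091506500000000000000000000266/9173333019326861665839961600900000000000000000000076245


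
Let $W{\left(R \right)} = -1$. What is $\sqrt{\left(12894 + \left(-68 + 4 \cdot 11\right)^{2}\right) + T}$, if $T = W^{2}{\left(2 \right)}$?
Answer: $\sqrt{13471} \approx 116.06$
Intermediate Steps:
$T = 1$ ($T = \left(-1\right)^{2} = 1$)
$\sqrt{\left(12894 + \left(-68 + 4 \cdot 11\right)^{2}\right) + T} = \sqrt{\left(12894 + \left(-68 + 4 \cdot 11\right)^{2}\right) + 1} = \sqrt{\left(12894 + \left(-68 + 44\right)^{2}\right) + 1} = \sqrt{\left(12894 + \left(-24\right)^{2}\right) + 1} = \sqrt{\left(12894 + 576\right) + 1} = \sqrt{13470 + 1} = \sqrt{13471}$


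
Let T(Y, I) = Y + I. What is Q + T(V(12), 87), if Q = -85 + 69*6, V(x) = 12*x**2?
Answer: 2144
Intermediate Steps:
T(Y, I) = I + Y
Q = 329 (Q = -85 + 414 = 329)
Q + T(V(12), 87) = 329 + (87 + 12*12**2) = 329 + (87 + 12*144) = 329 + (87 + 1728) = 329 + 1815 = 2144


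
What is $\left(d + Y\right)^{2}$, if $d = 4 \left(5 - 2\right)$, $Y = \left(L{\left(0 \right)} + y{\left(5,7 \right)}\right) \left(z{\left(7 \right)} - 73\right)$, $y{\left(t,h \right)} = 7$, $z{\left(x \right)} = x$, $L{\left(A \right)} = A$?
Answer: $202500$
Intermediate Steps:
$Y = -462$ ($Y = \left(0 + 7\right) \left(7 - 73\right) = 7 \left(-66\right) = -462$)
$d = 12$ ($d = 4 \left(5 - 2\right) = 4 \cdot 3 = 12$)
$\left(d + Y\right)^{2} = \left(12 - 462\right)^{2} = \left(-450\right)^{2} = 202500$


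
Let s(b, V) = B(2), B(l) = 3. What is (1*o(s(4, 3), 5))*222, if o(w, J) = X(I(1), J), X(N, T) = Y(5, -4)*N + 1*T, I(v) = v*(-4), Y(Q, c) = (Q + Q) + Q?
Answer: -12210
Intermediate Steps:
Y(Q, c) = 3*Q (Y(Q, c) = 2*Q + Q = 3*Q)
I(v) = -4*v
s(b, V) = 3
X(N, T) = T + 15*N (X(N, T) = (3*5)*N + 1*T = 15*N + T = T + 15*N)
o(w, J) = -60 + J (o(w, J) = J + 15*(-4*1) = J + 15*(-4) = J - 60 = -60 + J)
(1*o(s(4, 3), 5))*222 = (1*(-60 + 5))*222 = (1*(-55))*222 = -55*222 = -12210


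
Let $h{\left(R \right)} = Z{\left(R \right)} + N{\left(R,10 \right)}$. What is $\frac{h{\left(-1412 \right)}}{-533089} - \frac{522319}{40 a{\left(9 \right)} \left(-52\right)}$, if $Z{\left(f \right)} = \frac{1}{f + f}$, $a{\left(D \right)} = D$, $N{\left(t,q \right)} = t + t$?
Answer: $\frac{98308868673203}{3522737406240} \approx 27.907$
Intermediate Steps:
$N{\left(t,q \right)} = 2 t$
$Z{\left(f \right)} = \frac{1}{2 f}$
$h{\left(R \right)} = \frac{1}{2 R} + 2 R$
$\frac{h{\left(-1412 \right)}}{-533089} - \frac{522319}{40 a{\left(9 \right)} \left(-52\right)} = \frac{\frac{1}{2 \left(-1412\right)} + 2 \left(-1412\right)}{-533089} - \frac{522319}{40 \cdot 9 \left(-52\right)} = \left(\frac{1}{2} \left(- \frac{1}{1412}\right) - 2824\right) \left(- \frac{1}{533089}\right) - \frac{522319}{360 \left(-52\right)} = \left(- \frac{1}{2824} - 2824\right) \left(- \frac{1}{533089}\right) - \frac{522319}{-18720} = \left(- \frac{7974977}{2824}\right) \left(- \frac{1}{533089}\right) - - \frac{522319}{18720} = \frac{7974977}{1505443336} + \frac{522319}{18720} = \frac{98308868673203}{3522737406240}$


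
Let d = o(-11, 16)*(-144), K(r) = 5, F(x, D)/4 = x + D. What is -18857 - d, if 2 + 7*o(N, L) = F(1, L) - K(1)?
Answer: -123215/7 ≈ -17602.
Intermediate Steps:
F(x, D) = 4*D + 4*x (F(x, D) = 4*(x + D) = 4*(D + x) = 4*D + 4*x)
o(N, L) = -3/7 + 4*L/7 (o(N, L) = -2/7 + ((4*L + 4*1) - 1*5)/7 = -2/7 + ((4*L + 4) - 5)/7 = -2/7 + ((4 + 4*L) - 5)/7 = -2/7 + (-1 + 4*L)/7 = -2/7 + (-⅐ + 4*L/7) = -3/7 + 4*L/7)
d = -8784/7 (d = (-3/7 + (4/7)*16)*(-144) = (-3/7 + 64/7)*(-144) = (61/7)*(-144) = -8784/7 ≈ -1254.9)
-18857 - d = -18857 - 1*(-8784/7) = -18857 + 8784/7 = -123215/7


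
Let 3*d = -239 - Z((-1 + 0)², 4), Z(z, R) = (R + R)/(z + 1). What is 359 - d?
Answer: 440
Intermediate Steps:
Z(z, R) = 2*R/(1 + z) (Z(z, R) = (2*R)/(1 + z) = 2*R/(1 + z))
d = -81 (d = (-239 - 2*4/(1 + (-1 + 0)²))/3 = (-239 - 2*4/(1 + (-1)²))/3 = (-239 - 2*4/(1 + 1))/3 = (-239 - 2*4/2)/3 = (-239 - 1*4)/3 = (-239 - 4)/3 = (⅓)*(-243) = -81)
359 - d = 359 - 1*(-81) = 359 + 81 = 440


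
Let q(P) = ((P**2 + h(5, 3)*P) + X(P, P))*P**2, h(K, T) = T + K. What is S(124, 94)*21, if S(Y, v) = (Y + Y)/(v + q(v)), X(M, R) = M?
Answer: 2604/42775123 ≈ 6.0876e-5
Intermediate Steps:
h(K, T) = K + T
q(P) = P**2*(P**2 + 9*P) (q(P) = ((P**2 + (5 + 3)*P) + P)*P**2 = ((P**2 + 8*P) + P)*P**2 = (P**2 + 9*P)*P**2 = P**2*(P**2 + 9*P))
S(Y, v) = 2*Y/(v + v**3*(9 + v)) (S(Y, v) = (Y + Y)/(v + v**3*(9 + v)) = (2*Y)/(v + v**3*(9 + v)) = 2*Y/(v + v**3*(9 + v)))
S(124, 94)*21 = (2*124/(94*(1 + 94**2*(9 + 94))))*21 = (2*124*(1/94)/(1 + 8836*103))*21 = (2*124*(1/94)/(1 + 910108))*21 = (2*124*(1/94)/910109)*21 = (2*124*(1/94)*(1/910109))*21 = (124/42775123)*21 = 2604/42775123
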